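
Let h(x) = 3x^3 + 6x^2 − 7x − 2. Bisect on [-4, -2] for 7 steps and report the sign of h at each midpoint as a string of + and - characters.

-++----

h(-3) = -8 < 0, so the root lies in [-3, -2]
h(-2.5) = 6.125 > 0, so the root lies in [-3, -2.5]
h(-2.75) = 0.234375 > 0, so the root lies in [-3, -2.75]
h(-2.875) = -3.5723 < 0, so the root lies in [-2.875, -2.75]
h(-2.8125) = -1.5935 < 0, so the root lies in [-2.8125, -2.75]
h(-2.78125) = -0.661 < 0, so the root lies in [-2.78125, -2.75]
h(-2.765625) = -0.2087 < 0, so the root lies in [-2.765625, -2.75]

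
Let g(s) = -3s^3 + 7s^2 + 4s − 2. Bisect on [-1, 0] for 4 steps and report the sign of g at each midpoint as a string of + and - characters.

m = -0.5, g(m) = -1.875 (−); new bracket [-1, -0.5]
m = -0.75, g(m) = 0.203125 (+); new bracket [-0.75, -0.5]
m = -0.625, g(m) = -1.033203 (−); new bracket [-0.75, -0.625]
m = -0.6875, g(m) = -0.4666 (−); new bracket [-0.75, -0.6875]

-+--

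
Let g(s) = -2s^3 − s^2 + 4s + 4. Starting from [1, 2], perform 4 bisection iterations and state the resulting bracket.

s = 1.5 gives g = 1, positive; keep [1.5, 2]
s = 1.75 gives g = -2.78125, negative; keep [1.5, 1.75]
s = 1.625 gives g = -0.722656, negative; keep [1.5, 1.625]
s = 1.5625 gives g = 0.1792, positive; keep [1.5625, 1.625]

[1.5625, 1.625]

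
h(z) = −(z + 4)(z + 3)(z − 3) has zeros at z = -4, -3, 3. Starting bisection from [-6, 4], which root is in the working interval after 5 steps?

z = -1 gives h = 24, positive; keep [-1, 4]
z = 1.5 gives h = 37.125, positive; keep [1.5, 4]
z = 2.75 gives h = 9.703125, positive; keep [2.75, 4]
z = 3.375 gives h = -17.6309, negative; keep [2.75, 3.375]
z = 3.0625 gives h = -2.676, negative; keep [2.75, 3.0625]

3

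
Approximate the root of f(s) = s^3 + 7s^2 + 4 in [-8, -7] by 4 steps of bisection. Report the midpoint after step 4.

m = -7.5, f(m) = -24.125 (−); new bracket [-7.5, -7]
m = -7.25, f(m) = -9.140625 (−); new bracket [-7.25, -7]
m = -7.125, f(m) = -2.345703 (−); new bracket [-7.125, -7]
m = -7.0625, f(m) = 0.8826 (+); new bracket [-7.125, -7.0625]

-7.0625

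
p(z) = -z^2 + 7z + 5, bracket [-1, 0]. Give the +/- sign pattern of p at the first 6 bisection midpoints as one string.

p(-0.5) = 1.25 > 0, so the root lies in [-1, -0.5]
p(-0.75) = -0.8125 < 0, so the root lies in [-0.75, -0.5]
p(-0.625) = 0.234375 > 0, so the root lies in [-0.75, -0.625]
p(-0.6875) = -0.2852 < 0, so the root lies in [-0.6875, -0.625]
p(-0.65625) = -0.0244 < 0, so the root lies in [-0.65625, -0.625]
p(-0.640625) = 0.1052 > 0, so the root lies in [-0.65625, -0.640625]

+-+--+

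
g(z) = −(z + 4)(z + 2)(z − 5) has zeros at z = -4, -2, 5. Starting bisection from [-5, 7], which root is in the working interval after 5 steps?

m = 1, g(m) = 60 (+); new bracket [1, 7]
m = 4, g(m) = 48 (+); new bracket [4, 7]
m = 5.5, g(m) = -35.625 (−); new bracket [4, 5.5]
m = 4.75, g(m) = 14.7656 (+); new bracket [4.75, 5.5]
m = 5.125, g(m) = -8.127 (−); new bracket [4.75, 5.125]

5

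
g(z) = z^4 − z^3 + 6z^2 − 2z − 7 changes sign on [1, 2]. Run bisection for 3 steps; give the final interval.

z = 1.5 gives g = 5.1875, positive; keep [1, 1.5]
z = 1.25 gives g = 0.363281, positive; keep [1, 1.25]
z = 1.125 gives g = -1.478271, negative; keep [1.125, 1.25]

[1.125, 1.25]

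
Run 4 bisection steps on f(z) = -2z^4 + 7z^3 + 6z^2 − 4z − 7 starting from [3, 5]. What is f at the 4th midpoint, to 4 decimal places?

m = 4, f(m) = 9 (+); new bracket [4, 5]
m = 4.5, f(m) = -85.75 (−); new bracket [4, 4.5]
m = 4.25, f(m) = -30.773438 (−); new bracket [4, 4.25]
m = 4.125, f(m) = -9.1431 (−); new bracket [4, 4.125]

-9.1431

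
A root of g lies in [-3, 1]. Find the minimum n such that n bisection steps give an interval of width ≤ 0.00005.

17

Width after n steps is 4/2^n. Need 2^n ≥ 4/0.00005 = 80000.
2^16 = 65536 < 80000 ≤ 2^17 = 131072, so n = 17.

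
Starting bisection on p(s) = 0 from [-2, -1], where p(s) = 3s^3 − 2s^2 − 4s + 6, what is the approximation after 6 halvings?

-1.359375

s = -1.5 gives p = -2.625, negative; keep [-1.5, -1]
s = -1.25 gives p = 2.015625, positive; keep [-1.5, -1.25]
s = -1.375 gives p = -0.080078, negative; keep [-1.375, -1.25]
s = -1.3125 gives p = 1.0217, positive; keep [-1.375, -1.3125]
s = -1.34375 gives p = 0.4846, positive; keep [-1.375, -1.34375]
s = -1.359375 gives p = 0.2057, positive; keep [-1.375, -1.359375]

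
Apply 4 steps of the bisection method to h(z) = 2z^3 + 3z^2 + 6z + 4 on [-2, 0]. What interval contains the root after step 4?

m = -1, h(m) = -1 (−); new bracket [-1, 0]
m = -0.5, h(m) = 1.5 (+); new bracket [-1, -0.5]
m = -0.75, h(m) = 0.34375 (+); new bracket [-1, -0.75]
m = -0.875, h(m) = -0.293 (−); new bracket [-0.875, -0.75]

[-0.875, -0.75]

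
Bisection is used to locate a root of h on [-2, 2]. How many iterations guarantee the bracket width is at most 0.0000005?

23

Width after n steps is 4/2^n. Need 2^n ≥ 4/0.0000005 = 8000000.
2^22 = 4194304 < 8000000 ≤ 2^23 = 8388608, so n = 23.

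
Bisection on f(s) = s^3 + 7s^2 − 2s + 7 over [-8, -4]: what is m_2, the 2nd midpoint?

s = -6 gives f = 55, positive; keep [-8, -6]
s = -7 gives f = 21, positive; keep [-8, -7]

-7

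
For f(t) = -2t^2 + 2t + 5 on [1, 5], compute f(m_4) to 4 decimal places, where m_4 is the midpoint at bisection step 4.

f(3) = -7 < 0, so the root lies in [1, 3]
f(2) = 1 > 0, so the root lies in [2, 3]
f(2.5) = -2.5 < 0, so the root lies in [2, 2.5]
f(2.25) = -0.625 < 0, so the root lies in [2, 2.25]

-0.6250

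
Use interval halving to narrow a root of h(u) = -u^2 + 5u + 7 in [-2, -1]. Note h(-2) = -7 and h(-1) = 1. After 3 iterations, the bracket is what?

midpoint -1.5: h = -2.75 < 0 → [-1.5, -1]
midpoint -1.25: h = -0.8125 < 0 → [-1.25, -1]
midpoint -1.125: h = 0.109375 > 0 → [-1.25, -1.125]

[-1.25, -1.125]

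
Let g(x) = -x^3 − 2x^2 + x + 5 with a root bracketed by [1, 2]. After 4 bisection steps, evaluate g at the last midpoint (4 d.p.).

0.6062

g(1.5) = -1.375 < 0, so the root lies in [1, 1.5]
g(1.25) = 1.171875 > 0, so the root lies in [1.25, 1.5]
g(1.375) = -0.005859 < 0, so the root lies in [1.25, 1.375]
g(1.3125) = 0.6062 > 0, so the root lies in [1.3125, 1.375]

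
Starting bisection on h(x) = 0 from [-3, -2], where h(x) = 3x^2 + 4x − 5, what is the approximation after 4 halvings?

x = -2.5 gives h = 3.75, positive; keep [-2.5, -2]
x = -2.25 gives h = 1.1875, positive; keep [-2.25, -2]
x = -2.125 gives h = 0.046875, positive; keep [-2.125, -2]
x = -2.0625 gives h = -0.4883, negative; keep [-2.125, -2.0625]

-2.0625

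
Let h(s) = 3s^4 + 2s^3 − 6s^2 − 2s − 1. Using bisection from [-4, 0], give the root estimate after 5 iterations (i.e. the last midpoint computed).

-1.625

s = -2 gives h = 11, positive; keep [-2, 0]
s = -1 gives h = -4, negative; keep [-2, -1]
s = -1.5 gives h = -3.0625, negative; keep [-2, -1.5]
s = -1.75 gives h = 1.543, positive; keep [-1.75, -1.5]
s = -1.625 gives h = -1.2571, negative; keep [-1.75, -1.625]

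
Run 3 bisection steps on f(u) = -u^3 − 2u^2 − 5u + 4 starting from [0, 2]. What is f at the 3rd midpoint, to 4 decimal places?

-1.2969

u = 1 gives f = -4, negative; keep [0, 1]
u = 0.5 gives f = 0.875, positive; keep [0.5, 1]
u = 0.75 gives f = -1.296875, negative; keep [0.5, 0.75]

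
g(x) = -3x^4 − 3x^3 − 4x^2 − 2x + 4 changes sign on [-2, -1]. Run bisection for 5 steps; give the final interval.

[-1.1875, -1.15625]

m = -1.5, g(m) = -7.0625 (−); new bracket [-1.5, -1]
m = -1.25, g(m) = -1.214844 (−); new bracket [-1.25, -1]
m = -1.125, g(m) = 0.653564 (+); new bracket [-1.25, -1.125]
m = -1.1875, g(m) = -0.2076 (−); new bracket [-1.1875, -1.125]
m = -1.15625, g(m) = 0.2402 (+); new bracket [-1.1875, -1.15625]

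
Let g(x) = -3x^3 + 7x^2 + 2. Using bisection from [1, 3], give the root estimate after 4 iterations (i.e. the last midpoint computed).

2.375

midpoint 2: g = 6 > 0 → [2, 3]
midpoint 2.5: g = -1.125 < 0 → [2, 2.5]
midpoint 2.25: g = 3.265625 > 0 → [2.25, 2.5]
midpoint 2.375: g = 1.2949 > 0 → [2.375, 2.5]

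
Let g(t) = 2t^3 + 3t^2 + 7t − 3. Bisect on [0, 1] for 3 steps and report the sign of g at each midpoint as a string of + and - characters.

+-+

g(0.5) = 1.5 > 0, so the root lies in [0, 0.5]
g(0.25) = -1.03125 < 0, so the root lies in [0.25, 0.5]
g(0.375) = 0.152344 > 0, so the root lies in [0.25, 0.375]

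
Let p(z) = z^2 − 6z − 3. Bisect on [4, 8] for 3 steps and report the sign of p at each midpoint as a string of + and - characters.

-++

midpoint 6: p = -3 < 0 → [6, 8]
midpoint 7: p = 4 > 0 → [6, 7]
midpoint 6.5: p = 0.25 > 0 → [6, 6.5]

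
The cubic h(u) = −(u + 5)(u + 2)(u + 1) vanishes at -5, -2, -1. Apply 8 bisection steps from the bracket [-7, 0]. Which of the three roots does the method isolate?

-5

u = -3.5 gives h = -5.625, negative; keep [-7, -3.5]
u = -5.25 gives h = 3.453125, positive; keep [-5.25, -3.5]
u = -4.375 gives h = -5.009766, negative; keep [-5.25, -4.375]
u = -4.8125 gives h = -2.0105, negative; keep [-5.25, -4.8125]
u = -5.03125 gives h = 0.3819, positive; keep [-5.03125, -4.8125]
u = -4.921875 gives h = -0.8953, negative; keep [-5.03125, -4.921875]
u = -4.9765625 gives h = -0.2774, negative; keep [-5.03125, -4.9765625]
u = -5.00390625 gives h = 0.047, positive; keep [-5.00390625, -4.9765625]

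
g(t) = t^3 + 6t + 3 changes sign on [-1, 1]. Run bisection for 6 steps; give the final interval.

m = 0, g(m) = 3 (+); new bracket [-1, 0]
m = -0.5, g(m) = -0.125 (−); new bracket [-0.5, 0]
m = -0.25, g(m) = 1.484375 (+); new bracket [-0.5, -0.25]
m = -0.375, g(m) = 0.6973 (+); new bracket [-0.5, -0.375]
m = -0.4375, g(m) = 0.2913 (+); new bracket [-0.5, -0.4375]
m = -0.46875, g(m) = 0.0845 (+); new bracket [-0.5, -0.46875]

[-0.5, -0.46875]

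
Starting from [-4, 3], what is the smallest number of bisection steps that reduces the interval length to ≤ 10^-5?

Width after n steps is 7/2^n. Need 2^n ≥ 7/10^-5 = 700000.
2^19 = 524288 < 700000 ≤ 2^20 = 1048576, so n = 20.

20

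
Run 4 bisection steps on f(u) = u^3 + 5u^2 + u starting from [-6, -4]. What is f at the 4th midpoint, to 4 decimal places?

u = -5 gives f = -5, negative; keep [-5, -4]
u = -4.5 gives f = 5.625, positive; keep [-5, -4.5]
u = -4.75 gives f = 0.890625, positive; keep [-5, -4.75]
u = -4.875 gives f = -1.9043, negative; keep [-4.875, -4.75]

-1.9043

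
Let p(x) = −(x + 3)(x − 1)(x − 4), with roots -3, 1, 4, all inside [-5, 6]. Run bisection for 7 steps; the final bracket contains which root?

-3

p(0.5) = -6.125 < 0, so the root lies in [-5, 0.5]
p(-2.25) = -15.234375 < 0, so the root lies in [-5, -2.25]
p(-3.625) = 22.041016 > 0, so the root lies in [-3.625, -2.25]
p(-2.9375) = -1.7073 < 0, so the root lies in [-3.625, -2.9375]
p(-3.28125) = 8.7674 > 0, so the root lies in [-3.28125, -2.9375]
p(-3.109375) = 3.1954 > 0, so the root lies in [-3.109375, -2.9375]
p(-3.0234375) = 0.6623 > 0, so the root lies in [-3.0234375, -2.9375]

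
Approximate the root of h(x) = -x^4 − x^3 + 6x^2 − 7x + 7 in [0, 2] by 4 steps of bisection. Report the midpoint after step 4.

1.625

h(1) = 4 > 0, so the root lies in [1, 2]
h(1.5) = 1.5625 > 0, so the root lies in [1.5, 2]
h(1.75) = -1.613281 < 0, so the root lies in [1.5, 1.75]
h(1.625) = 0.2048 > 0, so the root lies in [1.625, 1.75]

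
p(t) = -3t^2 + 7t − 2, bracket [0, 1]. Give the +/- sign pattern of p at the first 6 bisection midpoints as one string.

p(0.5) = 0.75 > 0, so the root lies in [0, 0.5]
p(0.25) = -0.4375 < 0, so the root lies in [0.25, 0.5]
p(0.375) = 0.203125 > 0, so the root lies in [0.25, 0.375]
p(0.3125) = -0.1055 < 0, so the root lies in [0.3125, 0.375]
p(0.34375) = 0.0518 > 0, so the root lies in [0.3125, 0.34375]
p(0.328125) = -0.0261 < 0, so the root lies in [0.328125, 0.34375]

+-+-+-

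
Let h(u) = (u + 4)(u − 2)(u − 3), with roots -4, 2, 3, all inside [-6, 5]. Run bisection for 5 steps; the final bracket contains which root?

-4

midpoint -0.5: h = 30.625 > 0 → [-6, -0.5]
midpoint -3.25: h = 24.609375 > 0 → [-6, -3.25]
midpoint -4.625: h = -31.572266 < 0 → [-4.625, -3.25]
midpoint -3.9375: h = 2.5745 > 0 → [-4.625, -3.9375]
midpoint -4.28125: h = -12.8631 < 0 → [-4.28125, -3.9375]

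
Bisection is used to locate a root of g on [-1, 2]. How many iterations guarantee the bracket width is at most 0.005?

10

Width after n steps is 3/2^n. Need 2^n ≥ 3/0.005 = 600.
2^9 = 512 < 600 ≤ 2^10 = 1024, so n = 10.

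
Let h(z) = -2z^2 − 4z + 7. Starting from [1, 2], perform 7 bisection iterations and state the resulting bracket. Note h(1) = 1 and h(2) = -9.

[1.1171875, 1.125]

z = 1.5 gives h = -3.5, negative; keep [1, 1.5]
z = 1.25 gives h = -1.125, negative; keep [1, 1.25]
z = 1.125 gives h = -0.03125, negative; keep [1, 1.125]
z = 1.0625 gives h = 0.4922, positive; keep [1.0625, 1.125]
z = 1.09375 gives h = 0.2324, positive; keep [1.09375, 1.125]
z = 1.109375 gives h = 0.1011, positive; keep [1.109375, 1.125]
z = 1.1171875 gives h = 0.035, positive; keep [1.1171875, 1.125]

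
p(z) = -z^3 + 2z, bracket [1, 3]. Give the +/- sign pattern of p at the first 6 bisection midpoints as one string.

--++-+

midpoint 2: p = -4 < 0 → [1, 2]
midpoint 1.5: p = -0.375 < 0 → [1, 1.5]
midpoint 1.25: p = 0.546875 > 0 → [1.25, 1.5]
midpoint 1.375: p = 0.1504 > 0 → [1.375, 1.5]
midpoint 1.4375: p = -0.0955 < 0 → [1.375, 1.4375]
midpoint 1.40625: p = 0.0316 > 0 → [1.40625, 1.4375]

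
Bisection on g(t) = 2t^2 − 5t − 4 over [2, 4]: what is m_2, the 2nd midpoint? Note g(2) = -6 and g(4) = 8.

3.5

midpoint 3: g = -1 < 0 → [3, 4]
midpoint 3.5: g = 3 > 0 → [3, 3.5]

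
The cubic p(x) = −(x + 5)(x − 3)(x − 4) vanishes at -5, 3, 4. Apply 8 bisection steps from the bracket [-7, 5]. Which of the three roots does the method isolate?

midpoint -1: p = -80 < 0 → [-7, -1]
midpoint -4: p = -56 < 0 → [-7, -4]
midpoint -5.5: p = 40.375 > 0 → [-5.5, -4]
midpoint -4.75: p = -16.9531 < 0 → [-5.5, -4.75]
midpoint -5.125: p = 9.2676 > 0 → [-5.125, -4.75]
midpoint -4.9375: p = -4.4338 < 0 → [-5.125, -4.9375]
midpoint -5.03125: p = 2.2666 > 0 → [-5.03125, -4.9375]
midpoint -4.984375: p = -1.1209 < 0 → [-5.03125, -4.984375]

-5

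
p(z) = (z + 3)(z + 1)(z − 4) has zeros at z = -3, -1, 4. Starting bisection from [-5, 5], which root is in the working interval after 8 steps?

4

z = 0 gives p = -12, negative; keep [0, 5]
z = 2.5 gives p = -28.875, negative; keep [2.5, 5]
z = 3.75 gives p = -8.015625, negative; keep [3.75, 5]
z = 4.375 gives p = 14.8652, positive; keep [3.75, 4.375]
z = 4.0625 gives p = 2.2346, positive; keep [3.75, 4.0625]
z = 3.90625 gives p = -3.1766, negative; keep [3.90625, 4.0625]
z = 3.984375 gives p = -0.5439, negative; keep [3.984375, 4.0625]
z = 4.0234375 gives p = 0.8269, positive; keep [3.984375, 4.0234375]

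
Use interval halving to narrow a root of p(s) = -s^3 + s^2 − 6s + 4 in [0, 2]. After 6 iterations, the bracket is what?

midpoint 1: p = -2 < 0 → [0, 1]
midpoint 0.5: p = 1.125 > 0 → [0.5, 1]
midpoint 0.75: p = -0.359375 < 0 → [0.5, 0.75]
midpoint 0.625: p = 0.3965 > 0 → [0.625, 0.75]
midpoint 0.6875: p = 0.0227 > 0 → [0.6875, 0.75]
midpoint 0.71875: p = -0.1672 < 0 → [0.6875, 0.71875]

[0.6875, 0.71875]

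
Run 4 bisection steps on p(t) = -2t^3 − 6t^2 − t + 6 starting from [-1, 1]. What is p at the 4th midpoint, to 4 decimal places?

-0.8086

p(0) = 6 > 0, so the root lies in [0, 1]
p(0.5) = 3.75 > 0, so the root lies in [0.5, 1]
p(0.75) = 1.03125 > 0, so the root lies in [0.75, 1]
p(0.875) = -0.8086 < 0, so the root lies in [0.75, 0.875]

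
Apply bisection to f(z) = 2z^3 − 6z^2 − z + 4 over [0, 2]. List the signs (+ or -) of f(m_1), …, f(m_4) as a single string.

midpoint 1: f = -1 < 0 → [0, 1]
midpoint 0.5: f = 2.25 > 0 → [0.5, 1]
midpoint 0.75: f = 0.71875 > 0 → [0.75, 1]
midpoint 0.875: f = -0.1289 < 0 → [0.75, 0.875]

-++-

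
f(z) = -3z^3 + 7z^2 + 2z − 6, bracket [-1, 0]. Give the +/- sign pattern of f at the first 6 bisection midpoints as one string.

---++-

midpoint -0.5: f = -4.875 < 0 → [-1, -0.5]
midpoint -0.75: f = -2.296875 < 0 → [-1, -0.75]
midpoint -0.875: f = -0.380859 < 0 → [-1, -0.875]
midpoint -0.9375: f = 0.7493 > 0 → [-0.9375, -0.875]
midpoint -0.90625: f = 0.1694 > 0 → [-0.90625, -0.875]
midpoint -0.890625: f = -0.1094 < 0 → [-0.90625, -0.890625]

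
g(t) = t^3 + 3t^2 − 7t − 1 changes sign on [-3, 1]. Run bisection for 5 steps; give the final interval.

g(-1) = 8 > 0, so the root lies in [-1, 1]
g(0) = -1 < 0, so the root lies in [-1, 0]
g(-0.5) = 3.125 > 0, so the root lies in [-0.5, 0]
g(-0.25) = 0.9219 > 0, so the root lies in [-0.25, 0]
g(-0.125) = -0.0801 < 0, so the root lies in [-0.25, -0.125]

[-0.25, -0.125]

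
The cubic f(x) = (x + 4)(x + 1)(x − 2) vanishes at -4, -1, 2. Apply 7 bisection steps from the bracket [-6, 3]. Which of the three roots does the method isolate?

-4

m = -1.5, f(m) = 4.375 (+); new bracket [-6, -1.5]
m = -3.75, f(m) = 3.953125 (+); new bracket [-6, -3.75]
m = -4.875, f(m) = -23.310547 (−); new bracket [-4.875, -3.75]
m = -4.3125, f(m) = -6.5344 (−); new bracket [-4.3125, -3.75]
m = -4.03125, f(m) = -0.5713 (−); new bracket [-4.03125, -3.75]
m = -3.890625, f(m) = 1.8624 (+); new bracket [-4.03125, -3.890625]
m = -3.9609375, f(m) = 0.6895 (+); new bracket [-4.03125, -3.9609375]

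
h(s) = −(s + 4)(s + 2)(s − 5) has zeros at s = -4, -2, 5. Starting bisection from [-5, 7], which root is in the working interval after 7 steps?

5

h(1) = 60 > 0, so the root lies in [1, 7]
h(4) = 48 > 0, so the root lies in [4, 7]
h(5.5) = -35.625 < 0, so the root lies in [4, 5.5]
h(4.75) = 14.7656 > 0, so the root lies in [4.75, 5.5]
h(5.125) = -8.127 < 0, so the root lies in [4.75, 5.125]
h(4.9375) = 3.8752 > 0, so the root lies in [4.9375, 5.125]
h(5.03125) = -1.9844 < 0, so the root lies in [4.9375, 5.03125]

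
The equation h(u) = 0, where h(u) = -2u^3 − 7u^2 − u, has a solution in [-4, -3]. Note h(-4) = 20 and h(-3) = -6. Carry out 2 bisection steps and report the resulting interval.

[-3.5, -3.25]

u = -3.5 gives h = 3.5, positive; keep [-3.5, -3]
u = -3.25 gives h = -2.03125, negative; keep [-3.5, -3.25]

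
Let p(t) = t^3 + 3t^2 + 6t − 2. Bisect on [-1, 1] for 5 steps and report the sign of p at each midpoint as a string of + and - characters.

-+-++

t = 0 gives p = -2, negative; keep [0, 1]
t = 0.5 gives p = 1.875, positive; keep [0, 0.5]
t = 0.25 gives p = -0.296875, negative; keep [0.25, 0.5]
t = 0.375 gives p = 0.7246, positive; keep [0.25, 0.375]
t = 0.3125 gives p = 0.1985, positive; keep [0.25, 0.3125]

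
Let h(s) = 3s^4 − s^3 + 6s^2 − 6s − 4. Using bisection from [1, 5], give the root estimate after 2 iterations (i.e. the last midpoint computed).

2

m = 3, h(m) = 248 (+); new bracket [1, 3]
m = 2, h(m) = 48 (+); new bracket [1, 2]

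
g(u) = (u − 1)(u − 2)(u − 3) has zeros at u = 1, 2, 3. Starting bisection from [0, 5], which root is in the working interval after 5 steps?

u = 2.5 gives g = -0.375, negative; keep [2.5, 5]
u = 3.75 gives g = 3.609375, positive; keep [2.5, 3.75]
u = 3.125 gives g = 0.298828, positive; keep [2.5, 3.125]
u = 2.8125 gives g = -0.2761, negative; keep [2.8125, 3.125]
u = 2.96875 gives g = -0.0596, negative; keep [2.96875, 3.125]

3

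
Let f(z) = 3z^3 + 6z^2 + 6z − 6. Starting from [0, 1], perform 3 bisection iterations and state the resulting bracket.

[0.5, 0.625]

m = 0.5, f(m) = -1.125 (−); new bracket [0.5, 1]
m = 0.75, f(m) = 3.140625 (+); new bracket [0.5, 0.75]
m = 0.625, f(m) = 0.826172 (+); new bracket [0.5, 0.625]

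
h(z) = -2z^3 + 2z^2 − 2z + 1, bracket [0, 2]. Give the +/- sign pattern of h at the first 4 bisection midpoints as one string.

-+-+

m = 1, h(m) = -1 (−); new bracket [0, 1]
m = 0.5, h(m) = 0.25 (+); new bracket [0.5, 1]
m = 0.75, h(m) = -0.21875 (−); new bracket [0.5, 0.75]
m = 0.625, h(m) = 0.043 (+); new bracket [0.625, 0.75]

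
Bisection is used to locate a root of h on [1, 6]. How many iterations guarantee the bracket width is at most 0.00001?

19

Width after n steps is 5/2^n. Need 2^n ≥ 5/0.00001 = 500000.
2^18 = 262144 < 500000 ≤ 2^19 = 524288, so n = 19.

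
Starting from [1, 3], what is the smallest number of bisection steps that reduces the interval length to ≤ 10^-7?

Width after n steps is 2/2^n. Need 2^n ≥ 2/10^-7 = 20000000.
2^24 = 16777216 < 20000000 ≤ 2^25 = 33554432, so n = 25.

25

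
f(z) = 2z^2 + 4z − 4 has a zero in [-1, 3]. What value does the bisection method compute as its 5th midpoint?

0.625

m = 1, f(m) = 2 (+); new bracket [-1, 1]
m = 0, f(m) = -4 (−); new bracket [0, 1]
m = 0.5, f(m) = -1.5 (−); new bracket [0.5, 1]
m = 0.75, f(m) = 0.125 (+); new bracket [0.5, 0.75]
m = 0.625, f(m) = -0.7188 (−); new bracket [0.625, 0.75]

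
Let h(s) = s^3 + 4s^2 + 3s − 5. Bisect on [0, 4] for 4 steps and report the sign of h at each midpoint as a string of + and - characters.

midpoint 2: h = 25 > 0 → [0, 2]
midpoint 1: h = 3 > 0 → [0, 1]
midpoint 0.5: h = -2.375 < 0 → [0.5, 1]
midpoint 0.75: h = -0.0781 < 0 → [0.75, 1]

++--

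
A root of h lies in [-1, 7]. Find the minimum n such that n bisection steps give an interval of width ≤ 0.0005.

14

Width after n steps is 8/2^n. Need 2^n ≥ 8/0.0005 = 16000.
2^13 = 8192 < 16000 ≤ 2^14 = 16384, so n = 14.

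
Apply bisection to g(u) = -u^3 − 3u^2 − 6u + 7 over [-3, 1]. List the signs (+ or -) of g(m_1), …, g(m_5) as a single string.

m = -1, g(m) = 11 (+); new bracket [-1, 1]
m = 0, g(m) = 7 (+); new bracket [0, 1]
m = 0.5, g(m) = 3.125 (+); new bracket [0.5, 1]
m = 0.75, g(m) = 0.3906 (+); new bracket [0.75, 1]
m = 0.875, g(m) = -1.2168 (−); new bracket [0.75, 0.875]

++++-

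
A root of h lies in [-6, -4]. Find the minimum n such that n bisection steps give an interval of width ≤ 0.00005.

16

Width after n steps is 2/2^n. Need 2^n ≥ 2/0.00005 = 40000.
2^15 = 32768 < 40000 ≤ 2^16 = 65536, so n = 16.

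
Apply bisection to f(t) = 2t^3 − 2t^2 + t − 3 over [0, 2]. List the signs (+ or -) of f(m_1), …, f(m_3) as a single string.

-+-

t = 1 gives f = -2, negative; keep [1, 2]
t = 1.5 gives f = 0.75, positive; keep [1, 1.5]
t = 1.25 gives f = -0.96875, negative; keep [1.25, 1.5]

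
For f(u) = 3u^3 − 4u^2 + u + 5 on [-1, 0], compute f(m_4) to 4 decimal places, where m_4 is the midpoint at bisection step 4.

m = -0.5, f(m) = 3.125 (+); new bracket [-1, -0.5]
m = -0.75, f(m) = 0.734375 (+); new bracket [-1, -0.75]
m = -0.875, f(m) = -0.947266 (−); new bracket [-0.875, -0.75]
m = -0.8125, f(m) = -0.0623 (−); new bracket [-0.8125, -0.75]

-0.0623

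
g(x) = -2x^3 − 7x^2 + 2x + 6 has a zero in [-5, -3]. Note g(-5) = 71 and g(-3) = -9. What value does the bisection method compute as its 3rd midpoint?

g(-4) = 14 > 0, so the root lies in [-4, -3]
g(-3.5) = -1 < 0, so the root lies in [-4, -3.5]
g(-3.75) = 5.53125 > 0, so the root lies in [-3.75, -3.5]

-3.75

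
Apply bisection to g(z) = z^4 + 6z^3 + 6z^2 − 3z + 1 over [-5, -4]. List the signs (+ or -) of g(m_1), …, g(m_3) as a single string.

m = -4.5, g(m) = -0.6875 (−); new bracket [-5, -4.5]
m = -4.75, g(m) = 16.660156 (+); new bracket [-4.75, -4.5]
m = -4.625, g(m) = 7.187744 (+); new bracket [-4.625, -4.5]

-++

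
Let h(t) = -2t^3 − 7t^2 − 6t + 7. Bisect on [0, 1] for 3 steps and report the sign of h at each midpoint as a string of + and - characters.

t = 0.5 gives h = 2, positive; keep [0.5, 1]
t = 0.75 gives h = -2.28125, negative; keep [0.5, 0.75]
t = 0.625 gives h = 0.027344, positive; keep [0.625, 0.75]

+-+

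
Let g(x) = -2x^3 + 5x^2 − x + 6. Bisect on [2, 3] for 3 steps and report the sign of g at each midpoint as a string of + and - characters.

x = 2.5 gives g = 3.5, positive; keep [2.5, 3]
x = 2.75 gives g = -0.53125, negative; keep [2.5, 2.75]
x = 2.625 gives g = 1.652344, positive; keep [2.625, 2.75]

+-+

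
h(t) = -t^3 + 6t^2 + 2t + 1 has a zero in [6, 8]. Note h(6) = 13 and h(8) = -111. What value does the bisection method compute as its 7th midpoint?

6.328125

midpoint 7: h = -34 < 0 → [6, 7]
midpoint 6.5: h = -7.125 < 0 → [6, 6.5]
midpoint 6.25: h = 3.734375 > 0 → [6.25, 6.5]
midpoint 6.375: h = -1.4902 < 0 → [6.25, 6.375]
midpoint 6.3125: h = 1.1726 > 0 → [6.3125, 6.375]
midpoint 6.34375: h = -0.1461 < 0 → [6.3125, 6.34375]
midpoint 6.328125: h = 0.5164 > 0 → [6.328125, 6.34375]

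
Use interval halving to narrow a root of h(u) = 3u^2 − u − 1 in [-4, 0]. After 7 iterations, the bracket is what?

[-0.4375, -0.40625]

midpoint -2: h = 13 > 0 → [-2, 0]
midpoint -1: h = 3 > 0 → [-1, 0]
midpoint -0.5: h = 0.25 > 0 → [-0.5, 0]
midpoint -0.25: h = -0.5625 < 0 → [-0.5, -0.25]
midpoint -0.375: h = -0.2031 < 0 → [-0.5, -0.375]
midpoint -0.4375: h = 0.0117 > 0 → [-0.4375, -0.375]
midpoint -0.40625: h = -0.0986 < 0 → [-0.4375, -0.40625]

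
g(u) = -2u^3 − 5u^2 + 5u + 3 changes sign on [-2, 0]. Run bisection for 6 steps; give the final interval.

[-0.46875, -0.4375]

g(-1) = -5 < 0, so the root lies in [-1, 0]
g(-0.5) = -0.5 < 0, so the root lies in [-0.5, 0]
g(-0.25) = 1.46875 > 0, so the root lies in [-0.5, -0.25]
g(-0.375) = 0.5273 > 0, so the root lies in [-0.5, -0.375]
g(-0.4375) = 0.0229 > 0, so the root lies in [-0.5, -0.4375]
g(-0.46875) = -0.2364 < 0, so the root lies in [-0.46875, -0.4375]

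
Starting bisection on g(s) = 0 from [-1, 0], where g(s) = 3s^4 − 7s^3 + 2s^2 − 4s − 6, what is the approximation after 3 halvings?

midpoint -0.5: g = -2.4375 < 0 → [-1, -0.5]
midpoint -0.75: g = 2.027344 > 0 → [-0.75, -0.5]
midpoint -0.625: g = -0.552002 < 0 → [-0.75, -0.625]

-0.625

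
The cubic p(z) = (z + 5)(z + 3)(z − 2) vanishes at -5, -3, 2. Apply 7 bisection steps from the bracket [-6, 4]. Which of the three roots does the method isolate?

2

p(-1) = -24 < 0, so the root lies in [-1, 4]
p(1.5) = -14.625 < 0, so the root lies in [1.5, 4]
p(2.75) = 33.421875 > 0, so the root lies in [1.5, 2.75]
p(2.125) = 4.5645 > 0, so the root lies in [1.5, 2.125]
p(1.8125) = -6.1472 < 0, so the root lies in [1.8125, 2.125]
p(1.96875) = -1.0821 < 0, so the root lies in [1.96875, 2.125]
p(2.046875) = 1.6671 > 0, so the root lies in [1.96875, 2.046875]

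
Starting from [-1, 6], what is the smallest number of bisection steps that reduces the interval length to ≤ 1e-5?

20

Width after n steps is 7/2^n. Need 2^n ≥ 7/1e-5 = 700000.
2^19 = 524288 < 700000 ≤ 2^20 = 1048576, so n = 20.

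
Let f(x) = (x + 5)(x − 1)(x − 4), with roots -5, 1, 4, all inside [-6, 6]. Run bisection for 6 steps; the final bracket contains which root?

m = 0, f(m) = 20 (+); new bracket [-6, 0]
m = -3, f(m) = 56 (+); new bracket [-6, -3]
m = -4.5, f(m) = 23.375 (+); new bracket [-6, -4.5]
m = -5.25, f(m) = -14.4531 (−); new bracket [-5.25, -4.5]
m = -4.875, f(m) = 6.5176 (+); new bracket [-5.25, -4.875]
m = -5.0625, f(m) = -3.4338 (−); new bracket [-5.0625, -4.875]

-5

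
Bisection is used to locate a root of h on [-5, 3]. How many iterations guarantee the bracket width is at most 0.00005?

18

Width after n steps is 8/2^n. Need 2^n ≥ 8/0.00005 = 160000.
2^17 = 131072 < 160000 ≤ 2^18 = 262144, so n = 18.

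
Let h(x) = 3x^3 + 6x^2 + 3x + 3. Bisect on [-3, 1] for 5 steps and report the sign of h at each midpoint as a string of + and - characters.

+-++-

m = -1, h(m) = 3 (+); new bracket [-3, -1]
m = -2, h(m) = -3 (−); new bracket [-2, -1]
m = -1.5, h(m) = 1.875 (+); new bracket [-2, -1.5]
m = -1.75, h(m) = 0.0469 (+); new bracket [-2, -1.75]
m = -1.875, h(m) = -1.3066 (−); new bracket [-1.875, -1.75]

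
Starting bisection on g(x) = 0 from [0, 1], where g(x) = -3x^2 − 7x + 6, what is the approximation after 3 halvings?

0.625

x = 0.5 gives g = 1.75, positive; keep [0.5, 1]
x = 0.75 gives g = -0.9375, negative; keep [0.5, 0.75]
x = 0.625 gives g = 0.453125, positive; keep [0.625, 0.75]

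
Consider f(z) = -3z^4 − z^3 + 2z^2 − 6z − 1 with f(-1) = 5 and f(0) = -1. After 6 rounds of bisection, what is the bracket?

[-0.171875, -0.15625]

f(-0.5) = 2.4375 > 0, so the root lies in [-0.5, 0]
f(-0.25) = 0.628906 > 0, so the root lies in [-0.25, 0]
f(-0.125) = -0.217529 < 0, so the root lies in [-0.25, -0.125]
f(-0.1875) = 0.1982 > 0, so the root lies in [-0.1875, -0.125]
f(-0.15625) = -0.0116 < 0, so the root lies in [-0.1875, -0.15625]
f(-0.171875) = 0.0928 > 0, so the root lies in [-0.171875, -0.15625]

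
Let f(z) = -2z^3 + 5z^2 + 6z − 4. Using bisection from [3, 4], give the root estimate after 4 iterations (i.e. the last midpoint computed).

3.1875

f(3.5) = -7.5 < 0, so the root lies in [3, 3.5]
f(3.25) = -0.34375 < 0, so the root lies in [3, 3.25]
f(3.125) = 2.542969 > 0, so the root lies in [3.125, 3.25]
f(3.1875) = 1.1548 > 0, so the root lies in [3.1875, 3.25]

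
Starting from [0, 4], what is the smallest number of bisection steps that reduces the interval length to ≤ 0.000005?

20

Width after n steps is 4/2^n. Need 2^n ≥ 4/0.000005 = 800000.
2^19 = 524288 < 800000 ≤ 2^20 = 1048576, so n = 20.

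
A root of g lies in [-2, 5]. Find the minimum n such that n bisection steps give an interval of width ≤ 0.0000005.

Width after n steps is 7/2^n. Need 2^n ≥ 7/0.0000005 = 14000000.
2^23 = 8388608 < 14000000 ≤ 2^24 = 16777216, so n = 24.

24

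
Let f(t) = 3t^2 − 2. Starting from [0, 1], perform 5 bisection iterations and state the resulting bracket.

f(0.5) = -1.25 < 0, so the root lies in [0.5, 1]
f(0.75) = -0.3125 < 0, so the root lies in [0.75, 1]
f(0.875) = 0.296875 > 0, so the root lies in [0.75, 0.875]
f(0.8125) = -0.0195 < 0, so the root lies in [0.8125, 0.875]
f(0.84375) = 0.1357 > 0, so the root lies in [0.8125, 0.84375]

[0.8125, 0.84375]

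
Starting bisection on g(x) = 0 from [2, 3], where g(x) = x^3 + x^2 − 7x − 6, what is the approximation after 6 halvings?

g(2.5) = -1.625 < 0, so the root lies in [2.5, 3]
g(2.75) = 3.109375 > 0, so the root lies in [2.5, 2.75]
g(2.625) = 0.603516 > 0, so the root lies in [2.5, 2.625]
g(2.5625) = -0.5447 < 0, so the root lies in [2.5625, 2.625]
g(2.59375) = 0.0208 > 0, so the root lies in [2.5625, 2.59375]
g(2.578125) = -0.264 < 0, so the root lies in [2.578125, 2.59375]

2.578125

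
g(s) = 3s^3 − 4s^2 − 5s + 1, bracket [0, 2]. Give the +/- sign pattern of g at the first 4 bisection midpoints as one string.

m = 1, g(m) = -5 (−); new bracket [0, 1]
m = 0.5, g(m) = -2.125 (−); new bracket [0, 0.5]
m = 0.25, g(m) = -0.453125 (−); new bracket [0, 0.25]
m = 0.125, g(m) = 0.3184 (+); new bracket [0.125, 0.25]

---+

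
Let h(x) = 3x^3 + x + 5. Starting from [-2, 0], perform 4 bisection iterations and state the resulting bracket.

midpoint -1: h = 1 > 0 → [-2, -1]
midpoint -1.5: h = -6.625 < 0 → [-1.5, -1]
midpoint -1.25: h = -2.109375 < 0 → [-1.25, -1]
midpoint -1.125: h = -0.3965 < 0 → [-1.125, -1]

[-1.125, -1]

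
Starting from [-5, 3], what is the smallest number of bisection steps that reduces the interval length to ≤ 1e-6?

23

Width after n steps is 8/2^n. Need 2^n ≥ 8/1e-6 = 8000000.
2^22 = 4194304 < 8000000 ≤ 2^23 = 8388608, so n = 23.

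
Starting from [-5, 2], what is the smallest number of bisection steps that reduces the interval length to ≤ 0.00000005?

28

Width after n steps is 7/2^n. Need 2^n ≥ 7/0.00000005 = 140000000.
2^27 = 134217728 < 140000000 ≤ 2^28 = 268435456, so n = 28.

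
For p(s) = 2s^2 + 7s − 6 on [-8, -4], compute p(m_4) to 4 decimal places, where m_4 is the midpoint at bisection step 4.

midpoint -6: p = 24 > 0 → [-6, -4]
midpoint -5: p = 9 > 0 → [-5, -4]
midpoint -4.5: p = 3 > 0 → [-4.5, -4]
midpoint -4.25: p = 0.375 > 0 → [-4.25, -4]

0.3750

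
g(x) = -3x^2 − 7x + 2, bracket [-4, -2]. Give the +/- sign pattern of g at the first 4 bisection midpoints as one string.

x = -3 gives g = -4, negative; keep [-3, -2]
x = -2.5 gives g = 0.75, positive; keep [-3, -2.5]
x = -2.75 gives g = -1.4375, negative; keep [-2.75, -2.5]
x = -2.625 gives g = -0.2969, negative; keep [-2.625, -2.5]

-+--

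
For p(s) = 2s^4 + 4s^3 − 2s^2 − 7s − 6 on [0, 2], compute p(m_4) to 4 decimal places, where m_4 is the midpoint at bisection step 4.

p(1) = -9 < 0, so the root lies in [1, 2]
p(1.5) = 2.625 > 0, so the root lies in [1, 1.5]
p(1.25) = -5.179688 < 0, so the root lies in [1.25, 1.5]
p(1.375) = -1.8589 < 0, so the root lies in [1.375, 1.5]

-1.8589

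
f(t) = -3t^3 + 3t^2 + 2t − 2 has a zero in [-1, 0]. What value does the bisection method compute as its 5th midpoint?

-0.84375

midpoint -0.5: f = -1.875 < 0 → [-1, -0.5]
midpoint -0.75: f = -0.546875 < 0 → [-1, -0.75]
midpoint -0.875: f = 0.556641 > 0 → [-0.875, -0.75]
midpoint -0.8125: f = -0.0354 < 0 → [-0.875, -0.8125]
midpoint -0.84375: f = 0.2503 > 0 → [-0.84375, -0.8125]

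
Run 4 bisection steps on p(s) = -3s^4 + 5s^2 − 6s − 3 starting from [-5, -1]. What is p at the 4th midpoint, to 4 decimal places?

-5.3242

midpoint -3: p = -183 < 0 → [-3, -1]
midpoint -2: p = -19 < 0 → [-2, -1]
midpoint -1.5: p = 2.0625 > 0 → [-2, -1.5]
midpoint -1.75: p = -5.3242 < 0 → [-1.75, -1.5]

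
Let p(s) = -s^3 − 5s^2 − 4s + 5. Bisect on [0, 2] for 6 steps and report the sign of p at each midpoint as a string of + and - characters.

s = 1 gives p = -5, negative; keep [0, 1]
s = 0.5 gives p = 1.625, positive; keep [0.5, 1]
s = 0.75 gives p = -1.234375, negative; keep [0.5, 0.75]
s = 0.625 gives p = 0.3027, positive; keep [0.625, 0.75]
s = 0.6875 gives p = -0.4382, negative; keep [0.625, 0.6875]
s = 0.65625 gives p = -0.0609, negative; keep [0.625, 0.65625]

-+-+--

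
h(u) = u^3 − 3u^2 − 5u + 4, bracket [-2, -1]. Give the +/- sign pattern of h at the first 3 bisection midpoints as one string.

midpoint -1.5: h = 1.375 > 0 → [-2, -1.5]
midpoint -1.75: h = -1.796875 < 0 → [-1.75, -1.5]
midpoint -1.625: h = -0.087891 < 0 → [-1.625, -1.5]

+--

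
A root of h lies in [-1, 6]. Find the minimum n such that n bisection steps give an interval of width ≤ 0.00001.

20

Width after n steps is 7/2^n. Need 2^n ≥ 7/0.00001 = 700000.
2^19 = 524288 < 700000 ≤ 2^20 = 1048576, so n = 20.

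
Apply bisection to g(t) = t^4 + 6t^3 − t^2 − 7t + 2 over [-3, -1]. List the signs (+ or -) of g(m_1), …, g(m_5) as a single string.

midpoint -2: g = -20 < 0 → [-2, -1]
midpoint -1.5: g = -4.9375 < 0 → [-1.5, -1]
midpoint -1.25: g = -0.089844 < 0 → [-1.25, -1]
midpoint -1.125: g = 1.6682 > 0 → [-1.25, -1.125]
midpoint -1.1875: g = 0.8435 > 0 → [-1.25, -1.1875]

---++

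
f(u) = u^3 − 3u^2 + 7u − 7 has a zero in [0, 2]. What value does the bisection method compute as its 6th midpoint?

1.46875

f(1) = -2 < 0, so the root lies in [1, 2]
f(1.5) = 0.125 > 0, so the root lies in [1, 1.5]
f(1.25) = -0.984375 < 0, so the root lies in [1.25, 1.5]
f(1.375) = -0.4473 < 0, so the root lies in [1.375, 1.5]
f(1.4375) = -0.1663 < 0, so the root lies in [1.4375, 1.5]
f(1.46875) = -0.022 < 0, so the root lies in [1.46875, 1.5]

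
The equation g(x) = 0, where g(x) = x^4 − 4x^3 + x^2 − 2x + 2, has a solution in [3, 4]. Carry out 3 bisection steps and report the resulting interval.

[3.75, 3.875]

m = 3.5, g(m) = -14.1875 (−); new bracket [3.5, 4]
m = 3.75, g(m) = -4.621094 (−); new bracket [3.75, 4]
m = 3.875, g(m) = 1.992432 (+); new bracket [3.75, 3.875]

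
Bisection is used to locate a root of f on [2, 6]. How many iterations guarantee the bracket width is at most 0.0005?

Width after n steps is 4/2^n. Need 2^n ≥ 4/0.0005 = 8000.
2^12 = 4096 < 8000 ≤ 2^13 = 8192, so n = 13.

13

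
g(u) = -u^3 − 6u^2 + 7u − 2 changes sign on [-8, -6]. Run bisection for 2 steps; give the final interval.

g(-7) = -2 < 0, so the root lies in [-8, -7]
g(-7.5) = 29.875 > 0, so the root lies in [-7.5, -7]

[-7.5, -7]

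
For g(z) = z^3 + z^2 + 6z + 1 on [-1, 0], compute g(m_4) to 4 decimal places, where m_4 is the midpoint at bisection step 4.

midpoint -0.5: g = -1.875 < 0 → [-0.5, 0]
midpoint -0.25: g = -0.453125 < 0 → [-0.25, 0]
midpoint -0.125: g = 0.263672 > 0 → [-0.25, -0.125]
midpoint -0.1875: g = -0.0964 < 0 → [-0.1875, -0.125]

-0.0964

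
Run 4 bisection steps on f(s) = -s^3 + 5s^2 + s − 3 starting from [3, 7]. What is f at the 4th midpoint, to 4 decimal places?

m = 5, f(m) = 2 (+); new bracket [5, 7]
m = 6, f(m) = -33 (−); new bracket [5, 6]
m = 5.5, f(m) = -12.625 (−); new bracket [5, 5.5]
m = 5.25, f(m) = -4.6406 (−); new bracket [5, 5.25]

-4.6406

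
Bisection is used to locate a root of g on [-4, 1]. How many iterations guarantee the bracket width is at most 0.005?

10

Width after n steps is 5/2^n. Need 2^n ≥ 5/0.005 = 1000.
2^9 = 512 < 1000 ≤ 2^10 = 1024, so n = 10.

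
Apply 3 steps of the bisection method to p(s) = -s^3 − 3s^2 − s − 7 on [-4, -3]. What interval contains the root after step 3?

p(-3.5) = 2.625 > 0, so the root lies in [-3.5, -3]
p(-3.25) = -1.109375 < 0, so the root lies in [-3.5, -3.25]
p(-3.375) = 0.646484 > 0, so the root lies in [-3.375, -3.25]

[-3.375, -3.25]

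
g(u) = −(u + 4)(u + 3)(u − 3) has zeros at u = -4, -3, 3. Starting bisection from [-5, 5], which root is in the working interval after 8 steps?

g(0) = 36 > 0, so the root lies in [0, 5]
g(2.5) = 17.875 > 0, so the root lies in [2.5, 5]
g(3.75) = -39.234375 < 0, so the root lies in [2.5, 3.75]
g(3.125) = -5.4551 < 0, so the root lies in [2.5, 3.125]
g(2.8125) = 7.4246 > 0, so the root lies in [2.8125, 3.125]
g(2.96875) = 1.2998 > 0, so the root lies in [2.96875, 3.125]
g(3.046875) = -1.9974 < 0, so the root lies in [2.96875, 3.046875]
g(3.0078125) = -0.3289 < 0, so the root lies in [2.96875, 3.0078125]

3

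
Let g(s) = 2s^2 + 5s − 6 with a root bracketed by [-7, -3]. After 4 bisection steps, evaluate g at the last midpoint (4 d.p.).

midpoint -5: g = 19 > 0 → [-5, -3]
midpoint -4: g = 6 > 0 → [-4, -3]
midpoint -3.5: g = 1 > 0 → [-3.5, -3]
midpoint -3.25: g = -1.125 < 0 → [-3.5, -3.25]

-1.1250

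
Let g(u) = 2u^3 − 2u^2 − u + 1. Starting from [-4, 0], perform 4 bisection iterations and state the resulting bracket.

[-0.75, -0.5]

m = -2, g(m) = -21 (−); new bracket [-2, 0]
m = -1, g(m) = -2 (−); new bracket [-1, 0]
m = -0.5, g(m) = 0.75 (+); new bracket [-1, -0.5]
m = -0.75, g(m) = -0.2188 (−); new bracket [-0.75, -0.5]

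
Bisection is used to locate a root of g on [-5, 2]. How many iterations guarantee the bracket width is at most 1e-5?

Width after n steps is 7/2^n. Need 2^n ≥ 7/1e-5 = 700000.
2^19 = 524288 < 700000 ≤ 2^20 = 1048576, so n = 20.

20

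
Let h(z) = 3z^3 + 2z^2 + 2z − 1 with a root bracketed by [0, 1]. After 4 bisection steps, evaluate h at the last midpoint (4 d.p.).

-0.0881

z = 0.5 gives h = 0.875, positive; keep [0, 0.5]
z = 0.25 gives h = -0.328125, negative; keep [0.25, 0.5]
z = 0.375 gives h = 0.189453, positive; keep [0.25, 0.375]
z = 0.3125 gives h = -0.0881, negative; keep [0.3125, 0.375]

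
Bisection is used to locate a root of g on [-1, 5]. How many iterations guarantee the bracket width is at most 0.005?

Width after n steps is 6/2^n. Need 2^n ≥ 6/0.005 = 1200.
2^10 = 1024 < 1200 ≤ 2^11 = 2048, so n = 11.

11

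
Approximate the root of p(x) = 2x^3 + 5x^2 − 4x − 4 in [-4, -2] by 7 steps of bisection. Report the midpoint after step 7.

-2.953125

midpoint -3: p = -1 < 0 → [-3, -2]
midpoint -2.5: p = 6 > 0 → [-3, -2.5]
midpoint -2.75: p = 3.21875 > 0 → [-3, -2.75]
midpoint -2.875: p = 1.3008 > 0 → [-3, -2.875]
midpoint -2.9375: p = 0.1997 > 0 → [-3, -2.9375]
midpoint -2.96875: p = -0.3876 < 0 → [-2.96875, -2.9375]
midpoint -2.953125: p = -0.0909 < 0 → [-2.953125, -2.9375]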